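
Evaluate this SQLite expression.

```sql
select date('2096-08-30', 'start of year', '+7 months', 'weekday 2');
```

`start of year` rewinds 2096-08-30 to 2096-01-01.
Adding +7 months to 2096-01-01 gives 2096-08-01.
`weekday 2` advances to the next Tuesday; 2096-08-01 is a Wednesday, so it moves forward to 2096-08-07.

2096-08-07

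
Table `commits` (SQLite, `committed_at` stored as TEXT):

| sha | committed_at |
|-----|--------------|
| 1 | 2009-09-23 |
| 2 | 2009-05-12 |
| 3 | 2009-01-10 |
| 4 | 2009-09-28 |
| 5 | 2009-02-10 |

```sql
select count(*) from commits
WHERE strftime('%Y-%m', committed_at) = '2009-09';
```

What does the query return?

Rows with year-month 2009-09: 2009-09-23, 2009-09-28 → 2.

2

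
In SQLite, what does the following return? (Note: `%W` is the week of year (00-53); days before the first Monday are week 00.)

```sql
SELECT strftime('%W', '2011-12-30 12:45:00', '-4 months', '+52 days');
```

First apply '-4 months', '+52 days': 2011-12-30 12:45:00 → 2011-10-21 12:45:00.
2011-10-21 is a Friday. SQLite's %W counts Mondays since the year started; the result is 42.

42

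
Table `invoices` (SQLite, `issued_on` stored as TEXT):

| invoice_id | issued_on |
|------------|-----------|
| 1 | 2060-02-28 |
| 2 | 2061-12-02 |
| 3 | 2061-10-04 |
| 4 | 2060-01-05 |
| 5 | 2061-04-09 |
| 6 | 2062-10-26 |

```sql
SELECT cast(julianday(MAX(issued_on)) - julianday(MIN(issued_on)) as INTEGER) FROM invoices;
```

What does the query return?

1025

MIN = 2060-01-05, MAX = 2062-10-26.
26 days remain in January 2060 after the 5th (31 − 5).
Full months from February 2060 through September 2062 contribute their day counts.
Then 26 days into October 2062.
Total: 26 + 29 + 31 + 30 + 31 + 30 + 31 + 31 + 30 + 31 + 30 + 31 + 31 + 28 + 31 + 30 + 31 + 30 + 31 + 31 + 30 + 31 + 30 + 31 + 31 + 28 + 31 + 30 + 31 + 30 + 31 + 31 + 30 + 26 = 1025.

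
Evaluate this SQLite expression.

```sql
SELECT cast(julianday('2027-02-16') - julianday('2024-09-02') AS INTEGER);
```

897

28 days remain in September 2024 after the 2nd (30 − 2).
Full months from October 2024 through January 2027 contribute their day counts.
Then 16 days into February 2027.
Total: 28 + 31 + 30 + 31 + 31 + 28 + 31 + 30 + 31 + 30 + 31 + 31 + 30 + 31 + 30 + 31 + 31 + 28 + 31 + 30 + 31 + 30 + 31 + 31 + 30 + 31 + 30 + 31 + 31 + 16 = 897.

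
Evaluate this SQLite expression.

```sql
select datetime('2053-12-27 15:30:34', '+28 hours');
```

+28 hours from 2053-12-27 15:30:34 is 2053-12-28 19:30:34 (crosses midnight).

2053-12-28 19:30:34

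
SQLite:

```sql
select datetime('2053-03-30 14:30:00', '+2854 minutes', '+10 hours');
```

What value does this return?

2854 minutes = 47h 34m; +2854 minutes from 2053-03-30 14:30:00 is 2053-04-01 14:04:00 (crosses midnight).
+10 hours from 2053-04-01 14:04:00 is 2053-04-02 00:04:00 (crosses midnight).

2053-04-02 00:04:00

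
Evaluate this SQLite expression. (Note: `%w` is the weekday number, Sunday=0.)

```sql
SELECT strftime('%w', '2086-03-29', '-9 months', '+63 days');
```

5

First apply '-9 months', '+63 days': 2086-03-29 → 2085-08-31.
2085-08-31 is a Friday; with Sunday=0 that is 5.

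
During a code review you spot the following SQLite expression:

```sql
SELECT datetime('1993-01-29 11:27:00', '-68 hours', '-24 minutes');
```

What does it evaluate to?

-68 hours from 1993-01-29 11:27:00 is 1993-01-26 15:27:00 (crosses midnight).
-24 minutes from 1993-01-26 15:27:00 is 1993-01-26 15:03:00.

1993-01-26 15:03:00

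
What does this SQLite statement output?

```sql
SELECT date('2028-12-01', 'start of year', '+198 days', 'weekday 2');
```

`start of year` rewinds 2028-12-01 to 2028-01-01.
Applying '+198 days' to 2028-01-01: counting 198 days forward gives 2028-07-17.
`weekday 2` advances to the next Tuesday; 2028-07-17 is a Monday, so it moves forward to 2028-07-18.

2028-07-18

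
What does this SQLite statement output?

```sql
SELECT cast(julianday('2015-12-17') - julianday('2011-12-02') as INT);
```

1476

29 days remain in December 2011 after the 2nd (31 − 2).
Full months from January 2012 through November 2015 contribute their day counts.
Then 17 days into December 2015.
Total: 29 + 31 + 29 + 31 + 30 + 31 + 30 + 31 + 31 + 30 + 31 + 30 + 31 + 31 + 28 + 31 + 30 + 31 + 30 + 31 + 31 + 30 + 31 + 30 + 31 + 31 + 28 + 31 + 30 + 31 + 30 + 31 + 31 + 30 + 31 + 30 + 31 + 31 + 28 + 31 + 30 + 31 + 30 + 31 + 31 + 30 + 31 + 30 + 17 = 1476.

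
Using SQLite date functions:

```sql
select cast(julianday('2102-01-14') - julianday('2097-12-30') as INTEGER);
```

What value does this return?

1475

1 day remains in December 2097 after the 30th (31 − 30).
Full months from January 2098 through December 2101 contribute their day counts.
Then 14 days into January 2102.
Total: 1 + 31 + 28 + 31 + 30 + 31 + 30 + 31 + 31 + 30 + 31 + 30 + 31 + 31 + 28 + 31 + 30 + 31 + 30 + 31 + 31 + 30 + 31 + 30 + 31 + 31 + 28 + 31 + 30 + 31 + 30 + 31 + 31 + 30 + 31 + 30 + 31 + 31 + 28 + 31 + 30 + 31 + 30 + 31 + 31 + 30 + 31 + 30 + 31 + 14 = 1475.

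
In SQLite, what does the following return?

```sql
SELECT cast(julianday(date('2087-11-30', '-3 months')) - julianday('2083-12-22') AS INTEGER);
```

1347

Adding -3 months to 2087-11-30 gives 2087-08-30.
9 days remain in December 2083 after the 22nd (31 − 22).
Full months from January 2084 through July 2087 contribute their day counts.
Then 30 days into August 2087.
Total: 9 + 31 + 29 + 31 + 30 + 31 + 30 + 31 + 31 + 30 + 31 + 30 + 31 + 31 + 28 + 31 + 30 + 31 + 30 + 31 + 31 + 30 + 31 + 30 + 31 + 31 + 28 + 31 + 30 + 31 + 30 + 31 + 31 + 30 + 31 + 30 + 31 + 31 + 28 + 31 + 30 + 31 + 30 + 31 + 30 = 1347.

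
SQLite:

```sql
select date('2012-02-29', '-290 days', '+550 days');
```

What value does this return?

2012-11-15

Applying '-290 days' to 2012-02-29: counting 290 days back gives 2011-05-15.
Applying '+550 days' to 2011-05-15: counting 550 days forward gives 2012-11-15.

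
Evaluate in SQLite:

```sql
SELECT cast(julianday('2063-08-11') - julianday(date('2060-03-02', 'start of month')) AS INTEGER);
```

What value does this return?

`start of month` rewinds 2060-03-02 to 2060-03-01.
30 days remain in March 2060 after the 1st (31 − 1).
Full months from April 2060 through July 2063 contribute their day counts.
Then 11 days into August 2063.
Total: 30 + 30 + 31 + 30 + 31 + 31 + 30 + 31 + 30 + 31 + 31 + 28 + 31 + 30 + 31 + 30 + 31 + 31 + 30 + 31 + 30 + 31 + 31 + 28 + 31 + 30 + 31 + 30 + 31 + 31 + 30 + 31 + 30 + 31 + 31 + 28 + 31 + 30 + 31 + 30 + 31 + 11 = 1258.

1258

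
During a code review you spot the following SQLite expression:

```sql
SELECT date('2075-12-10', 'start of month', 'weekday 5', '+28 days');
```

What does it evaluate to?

`start of month` rewinds 2075-12-10 to 2075-12-01.
`weekday 5` advances to the next Friday; 2075-12-01 is a Sunday, so it moves forward to 2075-12-06.
December 2075 has 31 days; 25 remain after the 6th, so 26 days reach 2076-01-01.
Advancing 2 more days within January lands on 2076-01-03.

2076-01-03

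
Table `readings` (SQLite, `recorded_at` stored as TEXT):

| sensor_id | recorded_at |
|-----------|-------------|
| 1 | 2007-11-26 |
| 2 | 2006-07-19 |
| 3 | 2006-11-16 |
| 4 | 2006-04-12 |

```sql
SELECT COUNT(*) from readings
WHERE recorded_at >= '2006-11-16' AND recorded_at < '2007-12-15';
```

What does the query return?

Rows in [2006-11-16, 2007-12-15): 2007-11-26, 2006-11-16 → 2 rows.

2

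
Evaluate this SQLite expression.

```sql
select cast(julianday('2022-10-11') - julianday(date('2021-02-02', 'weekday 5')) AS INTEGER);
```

613

`weekday 5` advances to the next Friday; 2021-02-02 is a Tuesday, so it moves forward to 2021-02-05.
23 days remain in February 2021 after the 5th (28 − 5).
Full months from March 2021 through September 2022 contribute their day counts.
Then 11 days into October 2022.
Total: 23 + 31 + 30 + 31 + 30 + 31 + 31 + 30 + 31 + 30 + 31 + 31 + 28 + 31 + 30 + 31 + 30 + 31 + 31 + 30 + 11 = 613.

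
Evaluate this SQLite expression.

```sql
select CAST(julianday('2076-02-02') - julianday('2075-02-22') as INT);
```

6 days remain in February 2075 after the 22nd (28 − 22).
Full months from March 2075 through January 2076 contribute their day counts.
Then 2 days into February 2076.
Total: 6 + 31 + 30 + 31 + 30 + 31 + 31 + 30 + 31 + 30 + 31 + 31 + 2 = 345.

345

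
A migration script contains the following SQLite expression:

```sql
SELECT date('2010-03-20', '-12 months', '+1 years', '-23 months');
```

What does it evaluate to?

2008-04-20

Adding -12 months to 2010-03-20 gives 2009-03-20.
Adding +1 year to 2009-03-20 gives 2010-03-20.
Adding -23 months to 2010-03-20 gives 2008-04-20.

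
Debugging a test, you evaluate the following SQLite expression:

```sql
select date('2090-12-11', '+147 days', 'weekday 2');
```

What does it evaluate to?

2091-05-08

Applying '+147 days' to 2090-12-11: counting 147 days forward gives 2091-05-07.
`weekday 2` advances to the next Tuesday; 2091-05-07 is a Monday, so it moves forward to 2091-05-08.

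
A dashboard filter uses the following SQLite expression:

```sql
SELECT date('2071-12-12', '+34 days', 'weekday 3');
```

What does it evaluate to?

December 2071 has 31 days; 19 remain after the 12th, so 20 days reach 2072-01-01.
Advancing 14 more days within January lands on 2072-01-15.
`weekday 3` advances to the next Wednesday; 2072-01-15 is a Friday, so it moves forward to 2072-01-20.

2072-01-20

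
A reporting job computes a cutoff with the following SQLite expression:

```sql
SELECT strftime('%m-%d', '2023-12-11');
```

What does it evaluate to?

12-11

`%m-%d` extracts the month-day: 12-11.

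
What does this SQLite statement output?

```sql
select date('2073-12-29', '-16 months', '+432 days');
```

2073-11-04

Adding -16 months to 2073-12-29 gives 2072-08-29.
Applying '+432 days' to 2072-08-29: counting 432 days forward gives 2073-11-04.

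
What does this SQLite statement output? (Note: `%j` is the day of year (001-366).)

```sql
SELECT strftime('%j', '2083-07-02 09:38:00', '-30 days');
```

153

First apply '-30 days': 2083-07-02 09:38:00 → 2083-06-02 09:38:00.
Day-of-year for 2083-06-02: days since 2083-01-01 inclusive = 153, zero-padded to 153.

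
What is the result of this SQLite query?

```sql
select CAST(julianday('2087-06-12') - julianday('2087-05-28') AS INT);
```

15

3 days remain in May 2087 after the 28th (31 − 28).
Then 12 days into June 2087.
Total: 3 + 12 = 15.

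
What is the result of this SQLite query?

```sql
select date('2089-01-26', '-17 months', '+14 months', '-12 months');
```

Adding -17 months to 2089-01-26 gives 2087-08-26.
Adding +14 months to 2087-08-26 gives 2088-10-26.
Adding -12 months to 2088-10-26 gives 2087-10-26.

2087-10-26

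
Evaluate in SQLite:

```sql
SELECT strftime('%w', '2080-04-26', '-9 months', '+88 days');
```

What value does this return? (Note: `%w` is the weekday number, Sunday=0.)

0

First apply '-9 months', '+88 days': 2080-04-26 → 2079-10-22.
2079-10-22 is a Sunday; with Sunday=0 that is 0.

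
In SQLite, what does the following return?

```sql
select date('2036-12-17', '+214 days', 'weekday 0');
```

Applying '+214 days' to 2036-12-17: counting 214 days forward gives 2037-07-19.
`weekday 0` advances to the next Sunday; 2037-07-19 is already a Sunday, so it stays at 2037-07-19.

2037-07-19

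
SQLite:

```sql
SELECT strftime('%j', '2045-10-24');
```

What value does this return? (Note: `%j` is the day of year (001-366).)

Day-of-year for 2045-10-24: days since 2045-01-01 inclusive = 297, zero-padded to 297.

297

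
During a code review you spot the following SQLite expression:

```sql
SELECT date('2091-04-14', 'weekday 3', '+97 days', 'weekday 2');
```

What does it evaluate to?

2091-07-24

`weekday 3` advances to the next Wednesday; 2091-04-14 is a Saturday, so it moves forward to 2091-04-18.
Applying '+97 days' to 2091-04-18: counting 97 days forward gives 2091-07-24.
`weekday 2` advances to the next Tuesday; 2091-07-24 is already a Tuesday, so it stays at 2091-07-24.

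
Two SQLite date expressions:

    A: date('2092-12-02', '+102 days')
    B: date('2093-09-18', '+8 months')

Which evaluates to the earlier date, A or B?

A = 2093-03-14.
B = 2094-05-18.
A is earlier.

A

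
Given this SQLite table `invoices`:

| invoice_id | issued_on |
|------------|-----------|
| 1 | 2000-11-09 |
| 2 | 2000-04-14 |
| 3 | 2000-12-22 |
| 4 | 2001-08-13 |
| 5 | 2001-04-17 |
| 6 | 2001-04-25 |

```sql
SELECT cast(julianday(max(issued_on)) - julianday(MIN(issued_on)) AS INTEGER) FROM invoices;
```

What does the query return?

486

MIN = 2000-04-14, MAX = 2001-08-13.
16 days remain in April 2000 after the 14th (30 − 14).
Full months from May 2000 through July 2001 contribute their day counts.
Then 13 days into August 2001.
Total: 16 + 31 + 30 + 31 + 31 + 30 + 31 + 30 + 31 + 31 + 28 + 31 + 30 + 31 + 30 + 31 + 13 = 486.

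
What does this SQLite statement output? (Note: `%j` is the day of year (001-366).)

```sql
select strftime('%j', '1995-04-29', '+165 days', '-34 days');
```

250

First apply '+165 days', '-34 days': 1995-04-29 → 1995-09-07.
Day-of-year for 1995-09-07: days since 1995-01-01 inclusive = 250, zero-padded to 250.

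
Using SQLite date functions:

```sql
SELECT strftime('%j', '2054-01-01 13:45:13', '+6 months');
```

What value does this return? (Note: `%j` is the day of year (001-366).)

182

First apply '+6 months': 2054-01-01 13:45:13 → 2054-07-01 13:45:13.
Day-of-year for 2054-07-01: days since 2054-01-01 inclusive = 182, zero-padded to 182.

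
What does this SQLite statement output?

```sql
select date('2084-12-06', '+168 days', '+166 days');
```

2085-11-05

Applying '+168 days' to 2084-12-06: counting 168 days forward gives 2085-05-23.
Applying '+166 days' to 2085-05-23: counting 166 days forward gives 2085-11-05.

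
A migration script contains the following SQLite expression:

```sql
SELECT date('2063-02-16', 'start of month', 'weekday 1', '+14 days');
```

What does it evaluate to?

2063-02-19

`start of month` rewinds 2063-02-16 to 2063-02-01.
`weekday 1` advances to the next Monday; 2063-02-01 is a Thursday, so it moves forward to 2063-02-05.
Advancing 14 more days within February lands on 2063-02-19.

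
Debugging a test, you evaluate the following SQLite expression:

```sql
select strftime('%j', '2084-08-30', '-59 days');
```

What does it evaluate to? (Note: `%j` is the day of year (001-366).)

184

First apply '-59 days': 2084-08-30 → 2084-07-02.
Day-of-year for 2084-07-02: days since 2084-01-01 inclusive = 184, zero-padded to 184.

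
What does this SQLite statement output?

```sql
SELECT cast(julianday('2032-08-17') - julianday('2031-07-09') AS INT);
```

405

22 days remain in July 2031 after the 9th (31 − 9).
Full months from August 2031 through July 2032 contribute their day counts.
Then 17 days into August 2032.
Total: 22 + 31 + 30 + 31 + 30 + 31 + 31 + 29 + 31 + 30 + 31 + 30 + 31 + 17 = 405.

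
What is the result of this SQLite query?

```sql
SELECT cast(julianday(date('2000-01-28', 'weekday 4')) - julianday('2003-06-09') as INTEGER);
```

`weekday 4` advances to the next Thursday; 2000-01-28 is a Friday, so it moves forward to 2000-02-03.
26 days remain in February 2000 after the 3rd (29 − 3).
Full months from March 2000 through May 2003 contribute their day counts.
Then 9 days into June 2003.
Total: 26 + 31 + 30 + 31 + 30 + 31 + 31 + 30 + 31 + 30 + 31 + 31 + 28 + 31 + 30 + 31 + 30 + 31 + 31 + 30 + 31 + 30 + 31 + 31 + 28 + 31 + 30 + 31 + 30 + 31 + 31 + 30 + 31 + 30 + 31 + 31 + 28 + 31 + 30 + 31 + 9 = 1222.
The subtraction is earlier − later, so the result is −1222 → -1222.

-1222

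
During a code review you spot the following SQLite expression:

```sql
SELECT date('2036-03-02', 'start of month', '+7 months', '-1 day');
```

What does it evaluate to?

2036-09-30

`start of month` rewinds 2036-03-02 to 2036-03-01.
Adding +7 months to 2036-03-01 gives 2036-10-01.
Going back 1 day from 2036-10-01 reaches 2036-09-30 (last day of September, 30 days).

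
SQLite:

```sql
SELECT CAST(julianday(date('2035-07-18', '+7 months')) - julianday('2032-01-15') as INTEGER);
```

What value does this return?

Adding +7 months to 2035-07-18 gives 2036-02-18.
16 days remain in January 2032 after the 15th (31 − 15).
Full months from February 2032 through January 2036 contribute their day counts.
Then 18 days into February 2036.
Total: 16 + 29 + 31 + 30 + 31 + 30 + 31 + 31 + 30 + 31 + 30 + 31 + 31 + 28 + 31 + 30 + 31 + 30 + 31 + 31 + 30 + 31 + 30 + 31 + 31 + 28 + 31 + 30 + 31 + 30 + 31 + 31 + 30 + 31 + 30 + 31 + 31 + 28 + 31 + 30 + 31 + 30 + 31 + 31 + 30 + 31 + 30 + 31 + 31 + 18 = 1495.

1495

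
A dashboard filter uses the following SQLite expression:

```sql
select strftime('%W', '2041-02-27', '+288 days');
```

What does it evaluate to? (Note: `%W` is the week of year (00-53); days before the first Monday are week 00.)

First apply '+288 days': 2041-02-27 → 2041-12-12.
2041-12-12 is a Thursday. SQLite's %W counts Mondays since the year started; the result is 49.

49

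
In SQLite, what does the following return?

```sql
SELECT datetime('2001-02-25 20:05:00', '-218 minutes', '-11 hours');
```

2001-02-25 05:27:00

218 minutes = 3h 38m; -218 minutes from 2001-02-25 20:05:00 is 2001-02-25 16:27:00.
-11 hours from 2001-02-25 16:27:00 is 2001-02-25 05:27:00.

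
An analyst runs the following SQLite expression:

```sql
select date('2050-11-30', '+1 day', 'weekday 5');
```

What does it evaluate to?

November 2050 has 30 days; 0 remain after the 30th, so 1 days reach 2050-12-01.
`weekday 5` advances to the next Friday; 2050-12-01 is a Thursday, so it moves forward to 2050-12-02.

2050-12-02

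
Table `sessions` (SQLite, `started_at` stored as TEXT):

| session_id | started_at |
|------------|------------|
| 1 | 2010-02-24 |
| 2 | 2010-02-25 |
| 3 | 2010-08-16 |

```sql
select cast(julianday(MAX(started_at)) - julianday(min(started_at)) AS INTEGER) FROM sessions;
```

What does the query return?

173

MIN = 2010-02-24, MAX = 2010-08-16.
4 days remain in February 2010 after the 24th (28 − 24).
March 2010: 31 days.
April 2010: 30 days.
May 2010: 31 days.
June 2010: 30 days.
July 2010: 31 days.
Then 16 days into August 2010.
Total: 4 + 31 + 30 + 31 + 30 + 31 + 16 = 173.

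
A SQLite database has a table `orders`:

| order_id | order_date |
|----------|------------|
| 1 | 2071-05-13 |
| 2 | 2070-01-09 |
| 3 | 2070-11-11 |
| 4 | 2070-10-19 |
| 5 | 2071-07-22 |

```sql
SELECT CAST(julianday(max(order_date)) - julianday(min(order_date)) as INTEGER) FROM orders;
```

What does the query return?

559

MIN = 2070-01-09, MAX = 2071-07-22.
22 days remain in January 2070 after the 9th (31 − 9).
Full months from February 2070 through June 2071 contribute their day counts.
Then 22 days into July 2071.
Total: 22 + 28 + 31 + 30 + 31 + 30 + 31 + 31 + 30 + 31 + 30 + 31 + 31 + 28 + 31 + 30 + 31 + 30 + 22 = 559.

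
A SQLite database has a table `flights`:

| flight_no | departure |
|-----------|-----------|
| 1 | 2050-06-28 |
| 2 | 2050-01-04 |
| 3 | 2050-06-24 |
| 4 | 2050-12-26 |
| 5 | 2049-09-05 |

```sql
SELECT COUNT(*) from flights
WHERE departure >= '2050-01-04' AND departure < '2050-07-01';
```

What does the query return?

Rows in [2050-01-04, 2050-07-01): 2050-06-28, 2050-01-04, 2050-06-24 → 3 rows.

3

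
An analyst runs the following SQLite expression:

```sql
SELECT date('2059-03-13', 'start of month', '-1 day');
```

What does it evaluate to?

2059-02-28

`start of month` rewinds 2059-03-13 to 2059-03-01.
Going back 1 day from 2059-03-01 reaches 2059-02-28 (last day of February, 28 days).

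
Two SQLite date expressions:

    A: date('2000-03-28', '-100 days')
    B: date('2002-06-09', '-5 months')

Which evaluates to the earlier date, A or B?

A

A = 1999-12-19.
B = 2002-01-09.
A is earlier.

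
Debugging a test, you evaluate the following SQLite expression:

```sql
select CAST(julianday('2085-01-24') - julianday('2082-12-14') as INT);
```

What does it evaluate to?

772

17 days remain in December 2082 after the 14th (31 − 14).
Full months from January 2083 through December 2084 contribute their day counts.
Then 24 days into January 2085.
Total: 17 + 31 + 28 + 31 + 30 + 31 + 30 + 31 + 31 + 30 + 31 + 30 + 31 + 31 + 29 + 31 + 30 + 31 + 30 + 31 + 31 + 30 + 31 + 30 + 31 + 24 = 772.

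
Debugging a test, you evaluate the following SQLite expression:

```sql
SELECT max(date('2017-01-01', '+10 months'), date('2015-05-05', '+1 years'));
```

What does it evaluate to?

2017-11-01

date('2017-01-01', '+10 months') → 2017-11-01.
date('2015-05-05', '+1 years') → 2016-05-05.
Later of the two is 2017-11-01.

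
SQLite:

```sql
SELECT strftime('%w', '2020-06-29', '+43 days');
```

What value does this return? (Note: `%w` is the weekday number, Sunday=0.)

First apply '+43 days': 2020-06-29 → 2020-08-11.
2020-08-11 is a Tuesday; with Sunday=0 that is 2.

2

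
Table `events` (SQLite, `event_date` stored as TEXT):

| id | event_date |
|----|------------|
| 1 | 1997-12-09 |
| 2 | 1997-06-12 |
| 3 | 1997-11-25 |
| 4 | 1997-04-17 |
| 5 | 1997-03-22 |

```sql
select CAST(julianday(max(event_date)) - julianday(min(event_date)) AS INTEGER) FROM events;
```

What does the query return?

MIN = 1997-03-22, MAX = 1997-12-09.
9 days remain in March 1997 after the 22nd (31 − 22).
Full months from April 1997 through November 1997 contribute their day counts.
Then 9 days into December 1997.
Total: 9 + 30 + 31 + 30 + 31 + 31 + 30 + 31 + 30 + 9 = 262.

262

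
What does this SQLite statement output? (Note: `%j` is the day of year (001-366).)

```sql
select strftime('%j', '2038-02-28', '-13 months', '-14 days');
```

014

First apply '-13 months', '-14 days': 2038-02-28 → 2037-01-14.
Day-of-year for 2037-01-14: days since 2037-01-01 inclusive = 14, zero-padded to 014.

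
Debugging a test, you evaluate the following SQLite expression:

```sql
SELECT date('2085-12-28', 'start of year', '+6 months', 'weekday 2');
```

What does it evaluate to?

2085-07-03

`start of year` rewinds 2085-12-28 to 2085-01-01.
Adding +6 months to 2085-01-01 gives 2085-07-01.
`weekday 2` advances to the next Tuesday; 2085-07-01 is a Sunday, so it moves forward to 2085-07-03.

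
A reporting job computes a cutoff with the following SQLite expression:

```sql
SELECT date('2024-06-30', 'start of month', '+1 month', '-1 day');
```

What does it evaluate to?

2024-06-30

`start of month` rewinds 2024-06-30 to 2024-06-01.
Adding +1 month to 2024-06-01 gives 2024-07-01.
Going back 1 day from 2024-07-01 reaches 2024-06-30 (last day of June, 30 days).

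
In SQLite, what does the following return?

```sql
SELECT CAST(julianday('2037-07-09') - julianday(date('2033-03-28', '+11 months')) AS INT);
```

1227

Adding +11 months to 2033-03-28 gives 2034-02-28.
0 days remain in February 2034 after the 28th (28 − 28).
Full months from March 2034 through June 2037 contribute their day counts.
Then 9 days into July 2037.
Total: 0 + 31 + 30 + 31 + 30 + 31 + 31 + 30 + 31 + 30 + 31 + 31 + 28 + 31 + 30 + 31 + 30 + 31 + 31 + 30 + 31 + 30 + 31 + 31 + 29 + 31 + 30 + 31 + 30 + 31 + 31 + 30 + 31 + 30 + 31 + 31 + 28 + 31 + 30 + 31 + 30 + 9 = 1227.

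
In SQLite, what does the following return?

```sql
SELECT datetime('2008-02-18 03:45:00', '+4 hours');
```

+4 hours from 2008-02-18 03:45:00 is 2008-02-18 07:45:00.

2008-02-18 07:45:00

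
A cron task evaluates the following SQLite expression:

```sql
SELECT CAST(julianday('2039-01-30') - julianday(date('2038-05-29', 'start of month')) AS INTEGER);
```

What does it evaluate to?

274

`start of month` rewinds 2038-05-29 to 2038-05-01.
30 days remain in May 2038 after the 1st (31 − 1).
Full months from June 2038 through December 2038 contribute their day counts.
Then 30 days into January 2039.
Total: 30 + 30 + 31 + 31 + 30 + 31 + 30 + 31 + 30 = 274.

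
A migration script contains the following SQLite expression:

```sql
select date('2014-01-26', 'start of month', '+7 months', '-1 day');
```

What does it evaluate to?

2014-07-31

`start of month` rewinds 2014-01-26 to 2014-01-01.
Adding +7 months to 2014-01-01 gives 2014-08-01.
Going back 1 day from 2014-08-01 reaches 2014-07-31 (last day of July, 31 days).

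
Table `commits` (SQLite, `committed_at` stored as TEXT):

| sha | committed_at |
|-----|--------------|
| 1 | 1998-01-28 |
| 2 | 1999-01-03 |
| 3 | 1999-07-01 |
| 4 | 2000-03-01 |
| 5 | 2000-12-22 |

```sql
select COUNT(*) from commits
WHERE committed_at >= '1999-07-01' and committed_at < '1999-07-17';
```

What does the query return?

Rows in [1999-07-01, 1999-07-17): 1999-07-01 → 1 row.

1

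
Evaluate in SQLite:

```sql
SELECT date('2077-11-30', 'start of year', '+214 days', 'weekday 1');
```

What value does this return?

2077-08-09

`start of year` rewinds 2077-11-30 to 2077-01-01.
Applying '+214 days' to 2077-01-01: counting 214 days forward gives 2077-08-03.
`weekday 1` advances to the next Monday; 2077-08-03 is a Tuesday, so it moves forward to 2077-08-09.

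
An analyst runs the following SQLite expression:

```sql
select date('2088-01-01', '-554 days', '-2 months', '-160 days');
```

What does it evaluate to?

2085-11-17

Applying '-554 days' to 2088-01-01: counting 554 days back gives 2086-06-26.
Adding -2 months to 2086-06-26 gives 2086-04-26.
Applying '-160 days' to 2086-04-26: counting 160 days back gives 2085-11-17.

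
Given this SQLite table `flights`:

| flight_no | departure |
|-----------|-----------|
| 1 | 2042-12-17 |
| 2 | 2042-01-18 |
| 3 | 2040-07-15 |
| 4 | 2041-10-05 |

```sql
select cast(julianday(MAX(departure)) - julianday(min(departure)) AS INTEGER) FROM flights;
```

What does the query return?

MIN = 2040-07-15, MAX = 2042-12-17.
16 days remain in July 2040 after the 15th (31 − 15).
Full months from August 2040 through November 2042 contribute their day counts.
Then 17 days into December 2042.
Total: 16 + 31 + 30 + 31 + 30 + 31 + 31 + 28 + 31 + 30 + 31 + 30 + 31 + 31 + 30 + 31 + 30 + 31 + 31 + 28 + 31 + 30 + 31 + 30 + 31 + 31 + 30 + 31 + 30 + 17 = 885.

885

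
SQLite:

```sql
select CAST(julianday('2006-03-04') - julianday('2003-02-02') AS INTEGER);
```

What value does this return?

1126

26 days remain in February 2003 after the 2nd (28 − 2).
Full months from March 2003 through February 2006 contribute their day counts.
Then 4 days into March 2006.
Total: 26 + 31 + 30 + 31 + 30 + 31 + 31 + 30 + 31 + 30 + 31 + 31 + 29 + 31 + 30 + 31 + 30 + 31 + 31 + 30 + 31 + 30 + 31 + 31 + 28 + 31 + 30 + 31 + 30 + 31 + 31 + 30 + 31 + 30 + 31 + 31 + 28 + 4 = 1126.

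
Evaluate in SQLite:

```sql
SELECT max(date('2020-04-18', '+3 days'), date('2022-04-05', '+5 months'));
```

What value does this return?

date('2020-04-18', '+3 days') → 2020-04-21.
date('2022-04-05', '+5 months') → 2022-09-05.
Later of the two is 2022-09-05.

2022-09-05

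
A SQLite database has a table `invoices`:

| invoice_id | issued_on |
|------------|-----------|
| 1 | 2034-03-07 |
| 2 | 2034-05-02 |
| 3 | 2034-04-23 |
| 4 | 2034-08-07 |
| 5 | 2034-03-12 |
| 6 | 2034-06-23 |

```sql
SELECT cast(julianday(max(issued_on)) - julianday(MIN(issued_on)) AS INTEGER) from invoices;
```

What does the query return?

MIN = 2034-03-07, MAX = 2034-08-07.
24 days remain in March 2034 after the 7th (31 − 7).
April 2034: 30 days.
May 2034: 31 days.
June 2034: 30 days.
July 2034: 31 days.
Then 7 days into August 2034.
Total: 24 + 30 + 31 + 30 + 31 + 7 = 153.

153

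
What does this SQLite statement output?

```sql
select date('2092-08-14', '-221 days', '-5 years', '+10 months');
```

2087-11-06

Applying '-221 days' to 2092-08-14: counting 221 days back gives 2092-01-06.
Adding -5 years to 2092-01-06 gives 2087-01-06.
Adding +10 months to 2087-01-06 gives 2087-11-06.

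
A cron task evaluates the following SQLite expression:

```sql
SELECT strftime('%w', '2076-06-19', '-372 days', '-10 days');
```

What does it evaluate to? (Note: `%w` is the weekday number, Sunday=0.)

First apply '-372 days', '-10 days': 2076-06-19 → 2075-06-03.
2075-06-03 is a Monday; with Sunday=0 that is 1.

1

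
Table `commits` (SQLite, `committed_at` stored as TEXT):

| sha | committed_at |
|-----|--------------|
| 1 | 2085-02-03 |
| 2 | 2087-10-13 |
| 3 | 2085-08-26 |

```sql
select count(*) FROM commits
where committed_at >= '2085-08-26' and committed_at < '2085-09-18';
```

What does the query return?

1

Rows in [2085-08-26, 2085-09-18): 2085-08-26 → 1 row.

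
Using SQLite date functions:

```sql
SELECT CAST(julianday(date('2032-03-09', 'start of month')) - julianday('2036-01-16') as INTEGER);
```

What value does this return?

-1416

`start of month` rewinds 2032-03-09 to 2032-03-01.
30 days remain in March 2032 after the 1st (31 − 1).
Full months from April 2032 through December 2035 contribute their day counts.
Then 16 days into January 2036.
Total: 30 + 30 + 31 + 30 + 31 + 31 + 30 + 31 + 30 + 31 + 31 + 28 + 31 + 30 + 31 + 30 + 31 + 31 + 30 + 31 + 30 + 31 + 31 + 28 + 31 + 30 + 31 + 30 + 31 + 31 + 30 + 31 + 30 + 31 + 31 + 28 + 31 + 30 + 31 + 30 + 31 + 31 + 30 + 31 + 30 + 31 + 16 = 1416.
The subtraction is earlier − later, so the result is −1416 → -1416.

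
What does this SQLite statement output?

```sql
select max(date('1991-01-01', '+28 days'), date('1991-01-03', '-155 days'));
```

1991-01-29

date('1991-01-01', '+28 days') → 1991-01-29.
date('1991-01-03', '-155 days') → 1990-08-01.
Later of the two is 1991-01-29.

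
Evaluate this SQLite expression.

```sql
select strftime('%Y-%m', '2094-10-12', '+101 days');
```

2095-01

First apply '+101 days': 2094-10-12 → 2095-01-21.
`%Y-%m` extracts the year-month: 2095-01.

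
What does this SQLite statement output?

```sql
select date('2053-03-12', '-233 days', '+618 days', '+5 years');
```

Applying '-233 days' to 2053-03-12: counting 233 days back gives 2052-07-22.
Applying '+618 days' to 2052-07-22: counting 618 days forward gives 2054-04-01.
Adding +5 years to 2054-04-01 gives 2059-04-01.

2059-04-01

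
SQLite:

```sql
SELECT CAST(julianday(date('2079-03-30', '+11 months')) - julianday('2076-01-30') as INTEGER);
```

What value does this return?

Adding +11 months to 2079-03-30 targets 2080-02-30. February 2080 has only 29 days, so SQLite normalizes the 1-day overflow forward to 2080-03-01.
1 day remains in January 2076 after the 30th (31 − 30).
Full months from February 2076 through February 2080 contribute their day counts.
Then 1 day into March 2080.
Total: 1 + 29 + 31 + 30 + 31 + 30 + 31 + 31 + 30 + 31 + 30 + 31 + 31 + 28 + 31 + 30 + 31 + 30 + 31 + 31 + 30 + 31 + 30 + 31 + 31 + 28 + 31 + 30 + 31 + 30 + 31 + 31 + 30 + 31 + 30 + 31 + 31 + 28 + 31 + 30 + 31 + 30 + 31 + 31 + 30 + 31 + 30 + 31 + 31 + 29 + 1 = 1492.

1492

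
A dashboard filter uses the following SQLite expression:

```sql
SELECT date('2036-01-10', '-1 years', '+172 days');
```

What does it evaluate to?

Adding -1 year to 2036-01-10 gives 2035-01-10.
Applying '+172 days' to 2035-01-10: counting 172 days forward gives 2035-07-01.

2035-07-01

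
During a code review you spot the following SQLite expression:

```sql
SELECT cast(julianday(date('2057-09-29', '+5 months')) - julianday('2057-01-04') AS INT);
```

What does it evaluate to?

Adding +5 months to 2057-09-29 targets 2058-02-29. February 2058 has only 28 days, so SQLite normalizes the 1-day overflow forward to 2058-03-01.
27 days remain in January 2057 after the 4th (31 − 4).
Full months from February 2057 through February 2058 contribute their day counts.
Then 1 day into March 2058.
Total: 27 + 28 + 31 + 30 + 31 + 30 + 31 + 31 + 30 + 31 + 30 + 31 + 31 + 28 + 1 = 421.

421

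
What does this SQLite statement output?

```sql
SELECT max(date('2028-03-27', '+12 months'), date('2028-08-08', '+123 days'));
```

date('2028-03-27', '+12 months') → 2029-03-27.
date('2028-08-08', '+123 days') → 2028-12-09.
Later of the two is 2029-03-27.

2029-03-27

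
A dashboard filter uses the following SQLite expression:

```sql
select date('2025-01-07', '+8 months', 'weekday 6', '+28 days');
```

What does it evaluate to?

Adding +8 months to 2025-01-07 gives 2025-09-07.
`weekday 6` advances to the next Saturday; 2025-09-07 is a Sunday, so it moves forward to 2025-09-13.
September 2025 has 30 days; 17 remain after the 13th, so 18 days reach 2025-10-01.
Advancing 10 more days within October lands on 2025-10-11.

2025-10-11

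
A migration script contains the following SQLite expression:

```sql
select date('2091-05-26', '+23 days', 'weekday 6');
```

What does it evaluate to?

May 2091 has 31 days; 5 remain after the 26th, so 6 days reach 2091-06-01.
Advancing 17 more days within June lands on 2091-06-18.
`weekday 6` advances to the next Saturday; 2091-06-18 is a Monday, so it moves forward to 2091-06-23.

2091-06-23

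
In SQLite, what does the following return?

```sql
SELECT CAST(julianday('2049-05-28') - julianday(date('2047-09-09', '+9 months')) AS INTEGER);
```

Adding +9 months to 2047-09-09 gives 2048-06-09.
21 days remain in June 2048 after the 9th (30 − 9).
Full months from July 2048 through April 2049 contribute their day counts.
Then 28 days into May 2049.
Total: 21 + 31 + 31 + 30 + 31 + 30 + 31 + 31 + 28 + 31 + 30 + 28 = 353.

353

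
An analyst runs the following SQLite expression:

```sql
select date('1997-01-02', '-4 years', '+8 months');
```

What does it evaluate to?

1993-09-02

Adding -4 years to 1997-01-02 gives 1993-01-02.
Adding +8 months to 1993-01-02 gives 1993-09-02.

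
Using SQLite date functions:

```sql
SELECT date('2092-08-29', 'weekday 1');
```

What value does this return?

2092-09-01

`weekday 1` advances to the next Monday; 2092-08-29 is a Friday, so it moves forward to 2092-09-01.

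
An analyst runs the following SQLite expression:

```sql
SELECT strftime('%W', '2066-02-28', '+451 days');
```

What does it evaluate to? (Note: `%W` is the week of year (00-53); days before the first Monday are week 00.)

First apply '+451 days': 2066-02-28 → 2067-05-25.
2067-05-25 is a Wednesday. SQLite's %W counts Mondays since the year started; the result is 21.

21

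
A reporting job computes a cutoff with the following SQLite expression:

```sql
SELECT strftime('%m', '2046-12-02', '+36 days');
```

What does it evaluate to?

01

First apply '+36 days': 2046-12-02 → 2047-01-07.
`%m` extracts the 2-digit month (01-12): 01.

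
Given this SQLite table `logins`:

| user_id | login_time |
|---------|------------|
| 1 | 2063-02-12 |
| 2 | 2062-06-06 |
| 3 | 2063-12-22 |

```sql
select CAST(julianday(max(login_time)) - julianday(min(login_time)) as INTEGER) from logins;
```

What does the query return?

MIN = 2062-06-06, MAX = 2063-12-22.
24 days remain in June 2062 after the 6th (30 − 6).
Full months from July 2062 through November 2063 contribute their day counts.
Then 22 days into December 2063.
Total: 24 + 31 + 31 + 30 + 31 + 30 + 31 + 31 + 28 + 31 + 30 + 31 + 30 + 31 + 31 + 30 + 31 + 30 + 22 = 564.

564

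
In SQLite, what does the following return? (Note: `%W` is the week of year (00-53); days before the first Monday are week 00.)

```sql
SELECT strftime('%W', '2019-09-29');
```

38

2019-09-29 is a Sunday. SQLite's %W counts Mondays since the year started; the result is 38.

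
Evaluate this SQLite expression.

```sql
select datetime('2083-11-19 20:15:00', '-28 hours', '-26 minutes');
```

-28 hours from 2083-11-19 20:15:00 is 2083-11-18 16:15:00 (crosses midnight).
-26 minutes from 2083-11-18 16:15:00 is 2083-11-18 15:49:00.

2083-11-18 15:49:00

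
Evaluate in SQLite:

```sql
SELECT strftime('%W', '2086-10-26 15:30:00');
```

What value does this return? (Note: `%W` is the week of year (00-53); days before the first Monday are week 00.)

42

2086-10-26 is a Saturday. SQLite's %W counts Mondays since the year started; the result is 42.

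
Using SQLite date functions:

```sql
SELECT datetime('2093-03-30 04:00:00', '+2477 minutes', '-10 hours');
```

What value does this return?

2477 minutes = 41h 17m; +2477 minutes from 2093-03-30 04:00:00 is 2093-03-31 21:17:00 (crosses midnight).
-10 hours from 2093-03-31 21:17:00 is 2093-03-31 11:17:00.

2093-03-31 11:17:00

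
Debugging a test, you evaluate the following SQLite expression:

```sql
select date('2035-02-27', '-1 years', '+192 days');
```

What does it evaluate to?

Adding -1 year to 2035-02-27 gives 2034-02-27.
Applying '+192 days' to 2034-02-27: counting 192 days forward gives 2034-09-07.

2034-09-07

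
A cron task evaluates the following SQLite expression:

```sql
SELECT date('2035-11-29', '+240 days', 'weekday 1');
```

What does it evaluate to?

2036-07-28

Applying '+240 days' to 2035-11-29: counting 240 days forward gives 2036-07-26.
`weekday 1` advances to the next Monday; 2036-07-26 is a Saturday, so it moves forward to 2036-07-28.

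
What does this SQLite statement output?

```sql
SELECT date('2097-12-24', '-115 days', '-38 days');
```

2097-07-24

Applying '-115 days' to 2097-12-24: counting 115 days back gives 2097-08-31.
Going back 31 days from 2097-08-31 reaches 2097-07-31 (last day of July, 31 days).
Going back 7 days within July lands on 2097-07-24.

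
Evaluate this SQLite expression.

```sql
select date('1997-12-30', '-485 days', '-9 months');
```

Applying '-485 days' to 1997-12-30: counting 485 days back gives 1996-09-01.
Adding -9 months to 1996-09-01 gives 1995-12-01.

1995-12-01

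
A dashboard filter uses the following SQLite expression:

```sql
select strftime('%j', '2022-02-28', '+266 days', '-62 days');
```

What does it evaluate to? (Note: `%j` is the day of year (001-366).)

263

First apply '+266 days', '-62 days': 2022-02-28 → 2022-09-20.
Day-of-year for 2022-09-20: days since 2022-01-01 inclusive = 263, zero-padded to 263.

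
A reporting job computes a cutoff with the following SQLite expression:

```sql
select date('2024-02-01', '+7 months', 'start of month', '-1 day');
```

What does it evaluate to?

2024-08-31

Adding +7 months to 2024-02-01 gives 2024-09-01.
`start of month` rewinds 2024-09-01 to 2024-09-01.
Going back 1 day from 2024-09-01 reaches 2024-08-31 (last day of August, 31 days).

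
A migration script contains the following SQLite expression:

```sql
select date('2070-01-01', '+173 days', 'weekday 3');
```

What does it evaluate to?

2070-06-25

Applying '+173 days' to 2070-01-01: counting 173 days forward gives 2070-06-23.
`weekday 3` advances to the next Wednesday; 2070-06-23 is a Monday, so it moves forward to 2070-06-25.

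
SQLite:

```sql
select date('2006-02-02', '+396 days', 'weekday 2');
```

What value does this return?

2007-03-06

Applying '+396 days' to 2006-02-02: counting 396 days forward gives 2007-03-05.
`weekday 2` advances to the next Tuesday; 2007-03-05 is a Monday, so it moves forward to 2007-03-06.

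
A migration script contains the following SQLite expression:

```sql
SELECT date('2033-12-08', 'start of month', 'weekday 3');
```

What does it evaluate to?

`start of month` rewinds 2033-12-08 to 2033-12-01.
`weekday 3` advances to the next Wednesday; 2033-12-01 is a Thursday, so it moves forward to 2033-12-07.

2033-12-07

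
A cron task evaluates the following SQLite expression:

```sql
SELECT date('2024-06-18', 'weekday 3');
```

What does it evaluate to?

2024-06-19

`weekday 3` advances to the next Wednesday; 2024-06-18 is a Tuesday, so it moves forward to 2024-06-19.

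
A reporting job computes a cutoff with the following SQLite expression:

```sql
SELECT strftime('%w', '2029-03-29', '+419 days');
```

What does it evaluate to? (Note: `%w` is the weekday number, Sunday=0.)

First apply '+419 days': 2029-03-29 → 2030-05-22.
2030-05-22 is a Wednesday; with Sunday=0 that is 3.

3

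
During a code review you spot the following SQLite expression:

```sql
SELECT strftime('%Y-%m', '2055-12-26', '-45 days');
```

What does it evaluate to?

2055-11

First apply '-45 days': 2055-12-26 → 2055-11-11.
`%Y-%m` extracts the year-month: 2055-11.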